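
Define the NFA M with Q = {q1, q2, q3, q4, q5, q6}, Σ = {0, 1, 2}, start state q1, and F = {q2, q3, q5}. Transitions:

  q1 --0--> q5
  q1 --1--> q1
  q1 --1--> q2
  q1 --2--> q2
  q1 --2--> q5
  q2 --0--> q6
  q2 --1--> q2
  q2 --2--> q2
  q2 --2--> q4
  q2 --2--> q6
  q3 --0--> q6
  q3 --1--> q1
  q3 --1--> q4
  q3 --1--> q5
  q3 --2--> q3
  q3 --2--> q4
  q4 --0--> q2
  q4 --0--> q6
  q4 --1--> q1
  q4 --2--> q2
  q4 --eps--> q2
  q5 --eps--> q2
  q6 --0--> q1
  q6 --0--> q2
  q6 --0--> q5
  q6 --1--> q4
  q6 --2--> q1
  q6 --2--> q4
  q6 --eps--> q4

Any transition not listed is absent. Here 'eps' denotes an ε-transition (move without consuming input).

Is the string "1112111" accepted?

Yes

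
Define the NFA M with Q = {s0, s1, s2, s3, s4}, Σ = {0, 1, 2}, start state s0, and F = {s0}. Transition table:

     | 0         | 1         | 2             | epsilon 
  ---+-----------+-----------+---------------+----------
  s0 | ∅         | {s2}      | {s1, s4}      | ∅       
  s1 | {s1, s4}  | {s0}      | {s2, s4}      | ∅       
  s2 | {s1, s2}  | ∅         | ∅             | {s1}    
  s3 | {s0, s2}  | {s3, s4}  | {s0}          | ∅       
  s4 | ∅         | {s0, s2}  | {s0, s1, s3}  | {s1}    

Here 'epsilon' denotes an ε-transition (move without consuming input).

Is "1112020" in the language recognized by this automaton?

Yes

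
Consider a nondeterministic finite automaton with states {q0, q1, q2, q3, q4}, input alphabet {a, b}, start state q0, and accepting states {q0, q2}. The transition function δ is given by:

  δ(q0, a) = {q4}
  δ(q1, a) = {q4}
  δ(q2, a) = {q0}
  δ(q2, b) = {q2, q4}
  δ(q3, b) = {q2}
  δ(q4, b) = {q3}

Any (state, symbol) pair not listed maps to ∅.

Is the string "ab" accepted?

No

Start in {q0}.
Read 'a': q0→{q4}; now {q4}.
Read 'b': q4→{q3}; now {q3}.
The final set {q3} contains no accepting state.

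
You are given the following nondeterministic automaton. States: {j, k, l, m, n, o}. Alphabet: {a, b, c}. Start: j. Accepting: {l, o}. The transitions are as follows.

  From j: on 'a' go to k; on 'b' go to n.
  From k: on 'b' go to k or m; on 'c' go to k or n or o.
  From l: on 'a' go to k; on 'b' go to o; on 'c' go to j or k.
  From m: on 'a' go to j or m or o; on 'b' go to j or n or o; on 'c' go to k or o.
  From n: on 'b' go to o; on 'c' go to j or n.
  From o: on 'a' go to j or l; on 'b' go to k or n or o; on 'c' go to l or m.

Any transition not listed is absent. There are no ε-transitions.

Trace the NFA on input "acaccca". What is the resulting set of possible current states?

Start in {j}.
Read 'a': j→{k}; now {k}.
Read 'c': k→{k, n, o}; now {k, n, o}.
Read 'a': k→∅, n→∅, o→{j, l}; now {j, l}.
Read 'c': j→∅, l→{j, k}; now {j, k}.
Read 'c': j→∅, k→{k, n, o}; now {k, n, o}.
Read 'c': k→{k, n, o}, n→{j, n}, o→{l, m}; now {j, k, l, m, n, o}.
Read 'a': j→{k}, k→∅, l→{k}, m→{j, m, o}, n→∅, o→{j, l}; now {j, k, l, m, o}.

{j, k, l, m, o}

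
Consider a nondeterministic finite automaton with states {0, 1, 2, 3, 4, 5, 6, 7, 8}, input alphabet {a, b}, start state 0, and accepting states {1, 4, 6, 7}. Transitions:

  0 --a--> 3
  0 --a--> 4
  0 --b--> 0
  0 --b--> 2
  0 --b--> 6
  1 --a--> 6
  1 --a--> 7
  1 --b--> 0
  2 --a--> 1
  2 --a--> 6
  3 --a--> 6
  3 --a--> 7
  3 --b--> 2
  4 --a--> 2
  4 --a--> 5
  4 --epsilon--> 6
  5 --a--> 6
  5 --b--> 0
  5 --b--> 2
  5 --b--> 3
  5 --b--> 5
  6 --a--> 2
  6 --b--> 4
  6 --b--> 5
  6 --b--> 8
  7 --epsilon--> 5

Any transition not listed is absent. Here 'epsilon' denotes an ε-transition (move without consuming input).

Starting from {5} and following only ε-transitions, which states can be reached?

{5}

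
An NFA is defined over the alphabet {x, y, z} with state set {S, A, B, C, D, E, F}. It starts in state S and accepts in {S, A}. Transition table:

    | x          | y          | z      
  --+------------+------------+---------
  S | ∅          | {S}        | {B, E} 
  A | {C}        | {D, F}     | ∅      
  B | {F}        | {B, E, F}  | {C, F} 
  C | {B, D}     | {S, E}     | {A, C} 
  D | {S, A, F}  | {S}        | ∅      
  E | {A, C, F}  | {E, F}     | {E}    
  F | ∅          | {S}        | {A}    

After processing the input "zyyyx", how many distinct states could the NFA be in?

3

Start in {S}.
Read 'z': {S} → {B, E}.
Read 'y': {B, E} → {B, E, F}.
Read 'y': {B, E, F} → {S, B, E, F}.
Read 'y': {S, B, E, F} → {S, B, E, F}.
Read 'x': {S, B, E, F} → {A, C, F}.
That set has 3 states.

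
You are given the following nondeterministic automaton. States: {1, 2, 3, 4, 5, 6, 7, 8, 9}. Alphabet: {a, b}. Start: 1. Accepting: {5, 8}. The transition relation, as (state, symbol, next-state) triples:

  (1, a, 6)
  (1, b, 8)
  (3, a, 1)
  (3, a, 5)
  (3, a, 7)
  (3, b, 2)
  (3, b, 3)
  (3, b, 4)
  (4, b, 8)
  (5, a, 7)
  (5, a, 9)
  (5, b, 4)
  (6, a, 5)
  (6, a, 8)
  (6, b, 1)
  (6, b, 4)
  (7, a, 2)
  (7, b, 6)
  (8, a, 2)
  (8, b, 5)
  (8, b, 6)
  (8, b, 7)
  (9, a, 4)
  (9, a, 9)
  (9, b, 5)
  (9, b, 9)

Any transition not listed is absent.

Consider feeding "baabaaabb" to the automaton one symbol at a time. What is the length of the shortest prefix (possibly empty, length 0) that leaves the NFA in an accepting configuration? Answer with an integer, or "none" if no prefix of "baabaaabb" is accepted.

1

Start in {1}.
Read 'b': 1→{8}; now {8}.
None of the earlier sets intersect F, but {8} does.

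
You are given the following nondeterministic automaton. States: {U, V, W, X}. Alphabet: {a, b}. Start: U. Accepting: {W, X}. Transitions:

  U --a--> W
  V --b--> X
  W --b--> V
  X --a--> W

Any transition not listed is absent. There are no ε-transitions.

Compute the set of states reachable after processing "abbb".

∅

Start in {U}.
Read 'a': {U} → {W}.
Read 'b': {W} → {V}.
Read 'b': {V} → {X}.
Read 'b': {X} → ∅.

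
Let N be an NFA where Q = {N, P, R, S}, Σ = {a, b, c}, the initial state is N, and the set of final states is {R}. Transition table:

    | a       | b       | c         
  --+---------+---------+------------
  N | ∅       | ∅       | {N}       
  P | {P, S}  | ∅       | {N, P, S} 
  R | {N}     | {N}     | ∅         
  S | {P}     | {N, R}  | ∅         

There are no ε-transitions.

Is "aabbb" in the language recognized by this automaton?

No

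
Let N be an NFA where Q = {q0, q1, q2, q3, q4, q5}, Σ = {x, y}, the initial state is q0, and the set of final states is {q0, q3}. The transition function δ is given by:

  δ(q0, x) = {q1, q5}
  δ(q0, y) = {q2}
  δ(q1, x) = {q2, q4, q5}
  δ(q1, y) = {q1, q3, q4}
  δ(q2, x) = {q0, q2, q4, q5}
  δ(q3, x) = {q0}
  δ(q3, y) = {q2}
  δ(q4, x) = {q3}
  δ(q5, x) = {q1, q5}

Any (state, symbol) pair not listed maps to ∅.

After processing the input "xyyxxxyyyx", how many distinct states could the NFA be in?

Start in {q0}.
Read 'x': q0→{q1, q5}; now {q1, q5}.
Read 'y': q1→{q1, q3, q4}, q5→∅; now {q1, q3, q4}.
Read 'y': q1→{q1, q3, q4}, q3→{q2}, q4→∅; now {q1, q2, q3, q4}.
Read 'x': q1→{q2, q4, q5}, q2→{q0, q2, q4, q5}, q3→{q0}, q4→{q3}; now {q0, q2, q3, q4, q5}.
Read 'x': q0→{q1, q5}, q2→{q0, q2, q4, q5}, q3→{q0}, q4→{q3}, q5→{q1, q5}; now {q0, q1, q2, q3, q4, q5}.
Read 'x': q0→{q1, q5}, q1→{q2, q4, q5}, q2→{q0, q2, q4, q5}, q3→{q0}, q4→{q3}, q5→{q1, q5}; now {q0, q1, q2, q3, q4, q5}.
Read 'y': q0→{q2}, q1→{q1, q3, q4}, q2→∅, q3→{q2}, q4→∅, q5→∅; now {q1, q2, q3, q4}.
Read 'y': q1→{q1, q3, q4}, q2→∅, q3→{q2}, q4→∅; now {q1, q2, q3, q4}.
Read 'y': q1→{q1, q3, q4}, q2→∅, q3→{q2}, q4→∅; now {q1, q2, q3, q4}.
Read 'x': q1→{q2, q4, q5}, q2→{q0, q2, q4, q5}, q3→{q0}, q4→{q3}; now {q0, q2, q3, q4, q5}.
That set has 5 states.

5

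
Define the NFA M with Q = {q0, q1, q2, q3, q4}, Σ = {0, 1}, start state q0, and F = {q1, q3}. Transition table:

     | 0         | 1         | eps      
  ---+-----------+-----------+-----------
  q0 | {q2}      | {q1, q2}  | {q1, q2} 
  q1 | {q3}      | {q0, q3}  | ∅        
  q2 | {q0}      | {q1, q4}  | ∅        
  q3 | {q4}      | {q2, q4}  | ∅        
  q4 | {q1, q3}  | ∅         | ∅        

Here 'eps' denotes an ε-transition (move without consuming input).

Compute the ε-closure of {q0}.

Begin with {q0}.
ε-move q0 → q1; add q1.
ε-move q0 → q2; add q2.

{q0, q1, q2}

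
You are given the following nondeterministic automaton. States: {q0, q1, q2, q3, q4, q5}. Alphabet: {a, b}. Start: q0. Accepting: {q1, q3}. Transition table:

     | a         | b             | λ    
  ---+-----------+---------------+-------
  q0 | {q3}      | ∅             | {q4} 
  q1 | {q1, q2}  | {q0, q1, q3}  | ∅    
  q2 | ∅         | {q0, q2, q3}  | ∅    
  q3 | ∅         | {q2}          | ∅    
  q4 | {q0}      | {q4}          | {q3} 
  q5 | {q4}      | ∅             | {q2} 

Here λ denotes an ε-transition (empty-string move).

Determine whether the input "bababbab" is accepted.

Yes

Start: ε-closure({q0}) = {q0, q3, q4}.
Read 'b': q0→∅, q3→{q2}, q4→{q4}; union {q2, q4}; ε-closure = {q2, q3, q4}.
Read 'a': q2→∅, q3→∅, q4→{q0}; union {q0}; ε-closure = {q0, q3, q4}.
Read 'b': q0→∅, q3→{q2}, q4→{q4}; union {q2, q4}; ε-closure = {q2, q3, q4}.
Read 'a': q2→∅, q3→∅, q4→{q0}; union {q0}; ε-closure = {q0, q3, q4}.
Read 'b': q0→∅, q3→{q2}, q4→{q4}; union {q2, q4}; ε-closure = {q2, q3, q4}.
Read 'b': q2→{q0, q2, q3}, q3→{q2}, q4→{q4}; now {q0, q2, q3, q4}.
Read 'a': q0→{q3}, q2→∅, q3→∅, q4→{q0}; union {q0, q3}; ε-closure = {q0, q3, q4}.
Read 'b': q0→∅, q3→{q2}, q4→{q4}; union {q2, q4}; ε-closure = {q2, q3, q4}.
The final set {q2, q3, q4} contains the accepting state q3.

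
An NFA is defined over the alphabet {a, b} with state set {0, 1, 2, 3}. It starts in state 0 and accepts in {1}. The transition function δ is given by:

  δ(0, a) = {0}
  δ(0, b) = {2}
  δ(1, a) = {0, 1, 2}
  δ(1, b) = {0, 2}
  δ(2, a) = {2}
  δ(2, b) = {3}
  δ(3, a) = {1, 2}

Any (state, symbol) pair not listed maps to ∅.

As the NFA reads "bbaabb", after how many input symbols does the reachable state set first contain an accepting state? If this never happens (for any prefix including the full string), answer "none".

3

Start in {0}.
Read 'b': 0→{2}; now {2}.
Read 'b': 2→{3}; now {3}.
Read 'a': 3→{1, 2}; now {1, 2}.
None of the earlier sets intersect F, but {1, 2} does.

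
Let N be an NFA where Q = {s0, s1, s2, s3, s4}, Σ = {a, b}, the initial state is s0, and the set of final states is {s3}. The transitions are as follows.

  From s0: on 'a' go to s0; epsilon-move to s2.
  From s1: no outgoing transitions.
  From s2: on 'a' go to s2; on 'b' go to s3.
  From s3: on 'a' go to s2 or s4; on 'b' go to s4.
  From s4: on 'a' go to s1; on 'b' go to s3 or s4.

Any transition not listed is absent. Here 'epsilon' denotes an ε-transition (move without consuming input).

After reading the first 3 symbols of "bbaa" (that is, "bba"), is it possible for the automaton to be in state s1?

Yes

Start: ε-closure({s0}) = {s0, s2}.
Read 'b': {s0, s2} → {s3}.
Read 'b': {s3} → {s4}.
Read 'a': {s4} → {s1}.
State s1 is in {s1}.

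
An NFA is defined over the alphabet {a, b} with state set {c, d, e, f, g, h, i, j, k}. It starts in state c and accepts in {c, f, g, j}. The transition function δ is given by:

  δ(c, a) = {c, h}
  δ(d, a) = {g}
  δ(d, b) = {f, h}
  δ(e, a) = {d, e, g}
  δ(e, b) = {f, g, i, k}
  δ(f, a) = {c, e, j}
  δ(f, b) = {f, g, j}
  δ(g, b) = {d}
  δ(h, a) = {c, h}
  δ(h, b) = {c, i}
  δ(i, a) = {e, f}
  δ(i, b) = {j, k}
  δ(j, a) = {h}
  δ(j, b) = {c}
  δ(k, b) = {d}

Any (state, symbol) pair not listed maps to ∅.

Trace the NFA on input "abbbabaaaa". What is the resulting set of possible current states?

{c, d, e, g, h}

Start in {c}.
Read 'a': c→{c, h}; now {c, h}.
Read 'b': c→∅, h→{c, i}; now {c, i}.
Read 'b': c→∅, i→{j, k}; now {j, k}.
Read 'b': j→{c}, k→{d}; now {c, d}.
Read 'a': c→{c, h}, d→{g}; now {c, g, h}.
Read 'b': c→∅, g→{d}, h→{c, i}; now {c, d, i}.
Read 'a': c→{c, h}, d→{g}, i→{e, f}; now {c, e, f, g, h}.
Read 'a': c→{c, h}, e→{d, e, g}, f→{c, e, j}, g→∅, h→{c, h}; now {c, d, e, g, h, j}.
Read 'a': c→{c, h}, d→{g}, e→{d, e, g}, g→∅, h→{c, h}, j→{h}; now {c, d, e, g, h}.
Read 'a': c→{c, h}, d→{g}, e→{d, e, g}, g→∅, h→{c, h}; now {c, d, e, g, h}.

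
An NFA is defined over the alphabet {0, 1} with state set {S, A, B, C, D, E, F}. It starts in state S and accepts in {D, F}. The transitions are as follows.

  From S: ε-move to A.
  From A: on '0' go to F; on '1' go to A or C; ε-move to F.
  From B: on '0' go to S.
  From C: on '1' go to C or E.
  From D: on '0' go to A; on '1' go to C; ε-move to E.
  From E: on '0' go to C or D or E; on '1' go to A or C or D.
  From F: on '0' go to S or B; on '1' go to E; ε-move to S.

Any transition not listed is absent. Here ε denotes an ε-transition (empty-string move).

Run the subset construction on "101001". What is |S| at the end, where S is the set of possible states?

6

Start: ε-closure({S}) = {S, A, F}.
Read '1': {S, A, F} → {S, A, C, E, F}.
Read '0': {S, A, C, E, F} → {S, A, B, C, D, E, F}.
Read '1': {S, A, B, C, D, E, F} → {S, A, C, D, E, F}.
Read '0': {S, A, C, D, E, F} → {S, A, B, C, D, E, F}.
Read '0': {S, A, B, C, D, E, F} → {S, A, B, C, D, E, F}.
Read '1': {S, A, B, C, D, E, F} → {S, A, C, D, E, F}.
That set has 6 states.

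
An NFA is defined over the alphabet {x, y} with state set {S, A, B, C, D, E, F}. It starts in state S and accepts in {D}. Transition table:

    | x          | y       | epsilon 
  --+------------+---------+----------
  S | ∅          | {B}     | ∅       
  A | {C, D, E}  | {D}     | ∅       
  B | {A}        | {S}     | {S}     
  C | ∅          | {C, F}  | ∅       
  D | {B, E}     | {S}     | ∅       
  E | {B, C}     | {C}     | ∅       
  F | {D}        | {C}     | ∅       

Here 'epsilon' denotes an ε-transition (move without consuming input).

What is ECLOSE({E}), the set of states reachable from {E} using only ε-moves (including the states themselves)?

Begin with {E}.
No ε-moves leave this set, so the closure equals the set itself.

{E}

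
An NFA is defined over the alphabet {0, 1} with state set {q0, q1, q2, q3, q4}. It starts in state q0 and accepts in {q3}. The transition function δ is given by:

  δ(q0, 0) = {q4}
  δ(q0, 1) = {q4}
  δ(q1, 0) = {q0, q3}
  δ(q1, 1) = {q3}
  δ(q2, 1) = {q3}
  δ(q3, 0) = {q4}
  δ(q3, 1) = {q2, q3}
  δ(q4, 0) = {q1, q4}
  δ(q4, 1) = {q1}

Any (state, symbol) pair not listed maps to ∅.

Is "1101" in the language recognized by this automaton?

Yes

Start in {q0}.
Read '1': {q0} → {q4}.
Read '1': {q4} → {q1}.
Read '0': {q1} → {q0, q3}.
Read '1': {q0, q3} → {q2, q3, q4}.
The final set {q2, q3, q4} contains the accepting state q3.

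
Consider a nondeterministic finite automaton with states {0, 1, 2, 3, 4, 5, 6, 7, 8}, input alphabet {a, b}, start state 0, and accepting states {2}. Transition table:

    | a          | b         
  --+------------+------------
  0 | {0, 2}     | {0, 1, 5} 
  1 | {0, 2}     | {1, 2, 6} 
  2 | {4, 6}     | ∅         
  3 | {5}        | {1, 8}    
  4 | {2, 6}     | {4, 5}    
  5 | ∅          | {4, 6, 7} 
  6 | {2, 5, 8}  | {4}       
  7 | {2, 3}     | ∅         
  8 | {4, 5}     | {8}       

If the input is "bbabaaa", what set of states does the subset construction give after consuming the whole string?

Start in {0}.
Read 'b': {0} → {0, 1, 5}.
Read 'b': {0, 1, 5} → {0, 1, 2, 4, 5, 6, 7}.
Read 'a': {0, 1, 2, 4, 5, 6, 7} → {0, 2, 3, 4, 5, 6, 8}.
Read 'b': {0, 2, 3, 4, 5, 6, 8} → {0, 1, 4, 5, 6, 7, 8}.
Read 'a': {0, 1, 4, 5, 6, 7, 8} → {0, 2, 3, 4, 5, 6, 8}.
Read 'a': {0, 2, 3, 4, 5, 6, 8} → {0, 2, 4, 5, 6, 8}.
Read 'a': {0, 2, 4, 5, 6, 8} → {0, 2, 4, 5, 6, 8}.

{0, 2, 4, 5, 6, 8}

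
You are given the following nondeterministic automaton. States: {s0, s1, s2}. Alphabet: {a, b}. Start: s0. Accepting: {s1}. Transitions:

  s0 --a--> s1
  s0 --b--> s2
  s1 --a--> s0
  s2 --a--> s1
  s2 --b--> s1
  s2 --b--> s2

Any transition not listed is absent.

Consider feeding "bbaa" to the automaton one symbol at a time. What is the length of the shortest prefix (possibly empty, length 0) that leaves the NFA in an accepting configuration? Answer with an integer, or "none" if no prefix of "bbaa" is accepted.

2

Start in {s0}.
Read 'b': s0→{s2}; now {s2}.
Read 'b': s2→{s1, s2}; now {s1, s2}.
None of the earlier sets intersect F, but {s1, s2} does.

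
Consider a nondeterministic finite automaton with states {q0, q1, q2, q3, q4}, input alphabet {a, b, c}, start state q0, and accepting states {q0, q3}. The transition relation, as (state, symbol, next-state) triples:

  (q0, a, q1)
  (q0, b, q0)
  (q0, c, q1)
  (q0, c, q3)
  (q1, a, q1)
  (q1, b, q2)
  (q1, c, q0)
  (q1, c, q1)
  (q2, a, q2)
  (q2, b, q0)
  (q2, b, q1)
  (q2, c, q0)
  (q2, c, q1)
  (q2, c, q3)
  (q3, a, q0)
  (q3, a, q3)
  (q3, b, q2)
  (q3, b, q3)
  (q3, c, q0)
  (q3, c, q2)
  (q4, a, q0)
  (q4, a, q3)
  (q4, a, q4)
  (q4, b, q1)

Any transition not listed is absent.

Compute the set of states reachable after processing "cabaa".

Start in {q0}.
Read 'c': q0→{q1, q3}; now {q1, q3}.
Read 'a': q1→{q1}, q3→{q0, q3}; now {q0, q1, q3}.
Read 'b': q0→{q0}, q1→{q2}, q3→{q2, q3}; now {q0, q2, q3}.
Read 'a': q0→{q1}, q2→{q2}, q3→{q0, q3}; now {q0, q1, q2, q3}.
Read 'a': q0→{q1}, q1→{q1}, q2→{q2}, q3→{q0, q3}; now {q0, q1, q2, q3}.

{q0, q1, q2, q3}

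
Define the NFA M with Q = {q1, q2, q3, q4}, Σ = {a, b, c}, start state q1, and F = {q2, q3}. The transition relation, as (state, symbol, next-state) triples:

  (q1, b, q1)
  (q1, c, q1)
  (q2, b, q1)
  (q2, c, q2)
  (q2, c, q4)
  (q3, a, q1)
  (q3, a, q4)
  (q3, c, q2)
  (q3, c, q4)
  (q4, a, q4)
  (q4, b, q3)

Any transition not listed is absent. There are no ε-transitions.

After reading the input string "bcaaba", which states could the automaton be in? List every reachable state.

Start in {q1}.
Read 'b': q1→{q1}; now {q1}.
Read 'c': q1→{q1}; now {q1}.
Read 'a': q1→∅; now ∅.
The set is empty and remains empty for the remaining 3 symbols.

∅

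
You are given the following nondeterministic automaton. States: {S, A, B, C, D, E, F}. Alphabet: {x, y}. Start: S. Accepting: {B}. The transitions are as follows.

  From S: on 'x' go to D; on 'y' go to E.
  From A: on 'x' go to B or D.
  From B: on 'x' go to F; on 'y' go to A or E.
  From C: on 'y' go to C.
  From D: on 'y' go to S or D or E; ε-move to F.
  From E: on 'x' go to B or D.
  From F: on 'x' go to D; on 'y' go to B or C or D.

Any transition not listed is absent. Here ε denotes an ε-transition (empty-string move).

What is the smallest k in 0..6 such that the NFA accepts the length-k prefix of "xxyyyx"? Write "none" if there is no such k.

3

Start in {S}.
Read 'x': S→{D}; union {D}; ε-closure = {D, F}.
Read 'x': D→∅, F→{D}; union {D}; ε-closure = {D, F}.
Read 'y': D→{S, D, E}, F→{B, C, D}; union {S, B, C, D, E}; ε-closure = {S, B, C, D, E, F}.
None of the earlier sets intersect F, but {S, B, C, D, E, F} does.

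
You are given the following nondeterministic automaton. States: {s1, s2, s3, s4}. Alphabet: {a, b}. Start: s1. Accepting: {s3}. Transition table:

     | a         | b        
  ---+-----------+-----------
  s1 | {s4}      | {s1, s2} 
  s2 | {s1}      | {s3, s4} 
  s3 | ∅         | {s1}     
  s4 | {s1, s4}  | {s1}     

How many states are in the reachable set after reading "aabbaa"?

2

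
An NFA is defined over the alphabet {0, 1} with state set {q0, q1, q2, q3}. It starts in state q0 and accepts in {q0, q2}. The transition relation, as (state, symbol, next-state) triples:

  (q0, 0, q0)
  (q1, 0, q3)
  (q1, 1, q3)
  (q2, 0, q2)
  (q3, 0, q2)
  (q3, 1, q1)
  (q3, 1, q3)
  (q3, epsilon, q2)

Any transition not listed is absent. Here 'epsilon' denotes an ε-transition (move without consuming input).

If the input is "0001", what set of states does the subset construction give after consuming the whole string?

Start in {q0}.
Read '0': q0→{q0}; now {q0}.
Read '0': q0→{q0}; now {q0}.
Read '0': q0→{q0}; now {q0}.
Read '1': q0→∅; now ∅.

∅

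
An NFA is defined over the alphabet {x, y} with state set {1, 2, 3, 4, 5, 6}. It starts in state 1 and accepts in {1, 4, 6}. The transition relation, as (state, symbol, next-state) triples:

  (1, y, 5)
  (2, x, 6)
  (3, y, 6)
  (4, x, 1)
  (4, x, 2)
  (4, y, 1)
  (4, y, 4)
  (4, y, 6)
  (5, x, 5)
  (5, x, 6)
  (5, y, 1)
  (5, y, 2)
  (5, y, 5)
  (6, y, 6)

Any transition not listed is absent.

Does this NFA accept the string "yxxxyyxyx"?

Start in {1}.
Read 'y': {1} → {5}.
Read 'x': {5} → {5, 6}.
Read 'x': {5, 6} → {5, 6}.
Read 'x': {5, 6} → {5, 6}.
Read 'y': {5, 6} → {1, 2, 5, 6}.
Read 'y': {1, 2, 5, 6} → {1, 2, 5, 6}.
Read 'x': {1, 2, 5, 6} → {5, 6}.
Read 'y': {5, 6} → {1, 2, 5, 6}.
Read 'x': {1, 2, 5, 6} → {5, 6}.
The final set {5, 6} contains the accepting state 6.

Yes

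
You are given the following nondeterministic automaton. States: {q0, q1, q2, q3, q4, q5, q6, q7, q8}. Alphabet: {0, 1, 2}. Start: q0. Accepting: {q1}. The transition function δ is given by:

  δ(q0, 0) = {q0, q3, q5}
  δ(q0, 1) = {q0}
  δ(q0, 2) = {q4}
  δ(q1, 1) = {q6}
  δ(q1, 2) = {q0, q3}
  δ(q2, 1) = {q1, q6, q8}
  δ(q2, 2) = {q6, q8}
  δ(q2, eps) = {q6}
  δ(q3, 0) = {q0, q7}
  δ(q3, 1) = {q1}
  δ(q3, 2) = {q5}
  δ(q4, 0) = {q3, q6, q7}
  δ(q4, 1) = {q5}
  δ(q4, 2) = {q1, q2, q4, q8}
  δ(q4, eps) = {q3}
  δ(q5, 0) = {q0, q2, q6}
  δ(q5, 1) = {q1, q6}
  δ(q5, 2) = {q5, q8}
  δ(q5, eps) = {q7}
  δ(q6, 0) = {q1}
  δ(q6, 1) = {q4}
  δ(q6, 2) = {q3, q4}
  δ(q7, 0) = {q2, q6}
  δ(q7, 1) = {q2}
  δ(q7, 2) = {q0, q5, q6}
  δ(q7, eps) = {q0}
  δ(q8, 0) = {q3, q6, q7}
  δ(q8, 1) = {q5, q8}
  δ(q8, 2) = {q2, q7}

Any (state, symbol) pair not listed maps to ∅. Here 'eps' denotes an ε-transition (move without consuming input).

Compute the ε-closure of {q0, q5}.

Begin with {q0, q5}.
ε-move q5 → q7; add q7.

{q0, q5, q7}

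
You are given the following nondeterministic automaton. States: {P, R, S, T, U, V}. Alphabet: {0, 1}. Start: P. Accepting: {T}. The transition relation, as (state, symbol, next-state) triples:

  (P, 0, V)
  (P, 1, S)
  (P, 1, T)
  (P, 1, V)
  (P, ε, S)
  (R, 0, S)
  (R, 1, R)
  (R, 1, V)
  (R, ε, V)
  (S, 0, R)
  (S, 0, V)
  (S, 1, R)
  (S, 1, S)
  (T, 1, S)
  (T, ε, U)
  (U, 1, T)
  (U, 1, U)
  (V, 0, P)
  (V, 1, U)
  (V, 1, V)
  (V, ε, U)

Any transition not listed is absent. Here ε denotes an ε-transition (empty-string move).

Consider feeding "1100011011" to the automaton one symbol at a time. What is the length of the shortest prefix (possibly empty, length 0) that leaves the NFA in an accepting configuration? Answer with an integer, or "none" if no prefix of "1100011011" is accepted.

1

Start: ε-closure({P}) = {P, S}.
Read '1': {P, S} → {R, S, T, U, V}.
None of the earlier sets intersect F, but {R, S, T, U, V} does.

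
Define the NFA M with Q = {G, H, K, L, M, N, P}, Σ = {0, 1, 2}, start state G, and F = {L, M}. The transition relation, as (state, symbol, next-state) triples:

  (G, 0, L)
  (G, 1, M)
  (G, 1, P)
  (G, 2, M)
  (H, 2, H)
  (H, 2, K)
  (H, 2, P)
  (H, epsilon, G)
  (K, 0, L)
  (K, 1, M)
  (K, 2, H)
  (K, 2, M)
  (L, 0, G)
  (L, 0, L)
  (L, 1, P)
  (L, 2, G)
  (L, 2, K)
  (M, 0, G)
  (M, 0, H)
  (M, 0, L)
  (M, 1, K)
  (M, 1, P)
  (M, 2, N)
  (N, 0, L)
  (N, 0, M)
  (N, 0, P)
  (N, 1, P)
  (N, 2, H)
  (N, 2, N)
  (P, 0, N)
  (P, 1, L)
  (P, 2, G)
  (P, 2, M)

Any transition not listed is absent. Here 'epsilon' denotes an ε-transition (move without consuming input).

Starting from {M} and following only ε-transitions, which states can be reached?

Begin with {M}.
No ε-moves leave this set, so the closure equals the set itself.

{M}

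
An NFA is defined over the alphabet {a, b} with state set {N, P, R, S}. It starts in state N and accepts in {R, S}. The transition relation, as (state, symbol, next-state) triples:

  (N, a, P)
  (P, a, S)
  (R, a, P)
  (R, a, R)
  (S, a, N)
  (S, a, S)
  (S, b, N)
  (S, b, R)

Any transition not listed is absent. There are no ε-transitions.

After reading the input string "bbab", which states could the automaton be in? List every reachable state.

∅

Start in {N}.
Read 'b': {N} → ∅.
The set is empty and remains empty for the remaining 3 symbols.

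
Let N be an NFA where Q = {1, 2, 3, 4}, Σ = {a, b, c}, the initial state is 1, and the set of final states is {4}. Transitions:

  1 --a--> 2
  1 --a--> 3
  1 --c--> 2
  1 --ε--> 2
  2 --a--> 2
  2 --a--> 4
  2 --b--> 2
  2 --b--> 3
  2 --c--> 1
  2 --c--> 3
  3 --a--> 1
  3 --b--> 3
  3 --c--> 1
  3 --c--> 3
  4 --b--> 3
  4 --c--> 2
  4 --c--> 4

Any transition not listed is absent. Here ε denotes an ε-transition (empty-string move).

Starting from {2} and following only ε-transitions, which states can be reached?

{2}

Begin with {2}.
No ε-moves leave this set, so the closure equals the set itself.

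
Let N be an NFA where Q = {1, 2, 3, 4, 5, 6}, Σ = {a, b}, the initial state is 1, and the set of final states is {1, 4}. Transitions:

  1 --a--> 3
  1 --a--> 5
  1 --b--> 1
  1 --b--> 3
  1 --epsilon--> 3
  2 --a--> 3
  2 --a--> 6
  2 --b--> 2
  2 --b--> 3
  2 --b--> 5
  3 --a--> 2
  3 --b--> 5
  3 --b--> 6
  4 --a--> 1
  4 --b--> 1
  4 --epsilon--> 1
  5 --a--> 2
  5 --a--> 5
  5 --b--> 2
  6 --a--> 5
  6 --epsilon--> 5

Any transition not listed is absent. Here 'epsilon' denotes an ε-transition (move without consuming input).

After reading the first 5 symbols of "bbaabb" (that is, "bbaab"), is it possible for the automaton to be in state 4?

No

Start: ε-closure({1}) = {1, 3}.
Read 'b': 1→{1, 3}, 3→{5, 6}; now {1, 3, 5, 6}.
Read 'b': 1→{1, 3}, 3→{5, 6}, 5→{2}, 6→∅; now {1, 2, 3, 5, 6}.
Read 'a': 1→{3, 5}, 2→{3, 6}, 3→{2}, 5→{2, 5}, 6→{5}; now {2, 3, 5, 6}.
Read 'a': 2→{3, 6}, 3→{2}, 5→{2, 5}, 6→{5}; now {2, 3, 5, 6}.
Read 'b': 2→{2, 3, 5}, 3→{5, 6}, 5→{2}, 6→∅; now {2, 3, 5, 6}.
State 4 is not in {2, 3, 5, 6}.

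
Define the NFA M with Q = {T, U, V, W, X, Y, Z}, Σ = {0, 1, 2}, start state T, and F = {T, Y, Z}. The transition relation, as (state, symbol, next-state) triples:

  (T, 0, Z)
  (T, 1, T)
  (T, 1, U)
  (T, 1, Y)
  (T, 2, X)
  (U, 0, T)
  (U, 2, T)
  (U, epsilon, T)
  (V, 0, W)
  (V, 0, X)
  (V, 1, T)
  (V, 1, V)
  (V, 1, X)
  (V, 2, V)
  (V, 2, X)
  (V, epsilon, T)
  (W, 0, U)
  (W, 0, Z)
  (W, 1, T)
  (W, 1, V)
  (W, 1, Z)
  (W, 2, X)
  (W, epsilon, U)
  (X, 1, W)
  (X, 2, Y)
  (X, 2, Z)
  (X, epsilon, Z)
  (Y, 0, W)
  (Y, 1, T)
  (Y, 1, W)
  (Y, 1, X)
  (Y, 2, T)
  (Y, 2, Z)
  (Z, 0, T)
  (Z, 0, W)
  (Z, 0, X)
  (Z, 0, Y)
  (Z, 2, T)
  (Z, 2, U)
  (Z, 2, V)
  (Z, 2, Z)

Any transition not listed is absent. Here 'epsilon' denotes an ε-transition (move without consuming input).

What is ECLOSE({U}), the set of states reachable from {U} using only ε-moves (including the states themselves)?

Begin with {U}.
ε-move U → T; add T.

{T, U}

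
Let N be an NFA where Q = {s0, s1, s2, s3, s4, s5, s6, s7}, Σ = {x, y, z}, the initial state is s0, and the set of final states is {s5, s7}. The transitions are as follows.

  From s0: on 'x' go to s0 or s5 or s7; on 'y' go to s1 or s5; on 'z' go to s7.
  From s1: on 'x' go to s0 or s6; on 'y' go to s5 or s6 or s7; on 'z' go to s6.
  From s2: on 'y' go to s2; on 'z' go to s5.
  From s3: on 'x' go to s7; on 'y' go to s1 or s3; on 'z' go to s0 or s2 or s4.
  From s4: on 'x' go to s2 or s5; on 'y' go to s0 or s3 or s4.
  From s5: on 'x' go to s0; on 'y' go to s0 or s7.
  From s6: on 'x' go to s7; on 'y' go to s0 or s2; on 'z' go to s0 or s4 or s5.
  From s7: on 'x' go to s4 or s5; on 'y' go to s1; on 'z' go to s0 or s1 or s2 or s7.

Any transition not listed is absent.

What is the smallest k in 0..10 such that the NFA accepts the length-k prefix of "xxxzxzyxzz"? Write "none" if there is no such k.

Start in {s0}.
Read 'x': s0→{s0, s5, s7}; now {s0, s5, s7}.
None of the earlier sets intersect F, but {s0, s5, s7} does.

1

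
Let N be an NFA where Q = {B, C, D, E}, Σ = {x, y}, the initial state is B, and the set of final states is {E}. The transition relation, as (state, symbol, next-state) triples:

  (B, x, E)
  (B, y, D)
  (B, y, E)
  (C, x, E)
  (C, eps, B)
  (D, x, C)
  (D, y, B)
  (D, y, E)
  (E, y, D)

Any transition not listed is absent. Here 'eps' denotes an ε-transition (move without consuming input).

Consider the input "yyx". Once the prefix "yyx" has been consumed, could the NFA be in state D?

Start in {B}.
Read 'y': {B} → {D, E}.
Read 'y': {D, E} → {B, D, E}.
Read 'x': {B, D, E} → {B, C, E}.
State D is not in {B, C, E}.

No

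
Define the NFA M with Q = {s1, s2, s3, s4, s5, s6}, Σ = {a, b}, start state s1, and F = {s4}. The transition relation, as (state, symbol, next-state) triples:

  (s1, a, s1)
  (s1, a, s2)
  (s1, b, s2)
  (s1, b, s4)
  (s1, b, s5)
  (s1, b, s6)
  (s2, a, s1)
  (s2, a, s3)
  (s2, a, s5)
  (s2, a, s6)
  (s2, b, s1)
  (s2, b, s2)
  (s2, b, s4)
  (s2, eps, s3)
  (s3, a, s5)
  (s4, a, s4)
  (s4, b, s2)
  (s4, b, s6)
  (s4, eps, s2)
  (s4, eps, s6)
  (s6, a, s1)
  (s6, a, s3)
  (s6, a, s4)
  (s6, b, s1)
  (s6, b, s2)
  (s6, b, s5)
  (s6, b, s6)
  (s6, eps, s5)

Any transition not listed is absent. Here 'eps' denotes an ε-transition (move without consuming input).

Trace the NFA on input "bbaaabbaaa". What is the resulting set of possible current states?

{s1, s2, s3, s4, s5, s6}

Start in {s1}.
Read 'b': s1→{s2, s4, s5, s6}; union {s2, s4, s5, s6}; ε-closure = {s2, s3, s4, s5, s6}.
Read 'b': s2→{s1, s2, s4}, s3→∅, s4→{s2, s6}, s5→∅, s6→{s1, s2, s5, s6}; union {s1, s2, s4, s5, s6}; ε-closure = {s1, s2, s3, s4, s5, s6}.
Read 'a': s1→{s1, s2}, s2→{s1, s3, s5, s6}, s3→{s5}, s4→{s4}, s5→∅, s6→{s1, s3, s4}; now {s1, s2, s3, s4, s5, s6}.
Read 'a': s1→{s1, s2}, s2→{s1, s3, s5, s6}, s3→{s5}, s4→{s4}, s5→∅, s6→{s1, s3, s4}; now {s1, s2, s3, s4, s5, s6}.
Read 'a': s1→{s1, s2}, s2→{s1, s3, s5, s6}, s3→{s5}, s4→{s4}, s5→∅, s6→{s1, s3, s4}; now {s1, s2, s3, s4, s5, s6}.
Read 'b': s1→{s2, s4, s5, s6}, s2→{s1, s2, s4}, s3→∅, s4→{s2, s6}, s5→∅, s6→{s1, s2, s5, s6}; union {s1, s2, s4, s5, s6}; ε-closure = {s1, s2, s3, s4, s5, s6}.
Read 'b': s1→{s2, s4, s5, s6}, s2→{s1, s2, s4}, s3→∅, s4→{s2, s6}, s5→∅, s6→{s1, s2, s5, s6}; union {s1, s2, s4, s5, s6}; ε-closure = {s1, s2, s3, s4, s5, s6}.
Read 'a': s1→{s1, s2}, s2→{s1, s3, s5, s6}, s3→{s5}, s4→{s4}, s5→∅, s6→{s1, s3, s4}; now {s1, s2, s3, s4, s5, s6}.
Read 'a': s1→{s1, s2}, s2→{s1, s3, s5, s6}, s3→{s5}, s4→{s4}, s5→∅, s6→{s1, s3, s4}; now {s1, s2, s3, s4, s5, s6}.
Read 'a': s1→{s1, s2}, s2→{s1, s3, s5, s6}, s3→{s5}, s4→{s4}, s5→∅, s6→{s1, s3, s4}; now {s1, s2, s3, s4, s5, s6}.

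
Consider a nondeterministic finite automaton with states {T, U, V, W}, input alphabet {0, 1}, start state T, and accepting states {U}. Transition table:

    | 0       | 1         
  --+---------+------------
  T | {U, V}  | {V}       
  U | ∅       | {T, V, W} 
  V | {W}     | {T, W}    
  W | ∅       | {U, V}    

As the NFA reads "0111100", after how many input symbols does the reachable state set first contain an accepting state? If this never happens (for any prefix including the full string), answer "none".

Start in {T}.
Read '0': T→{U, V}; now {U, V}.
None of the earlier sets intersect F, but {U, V} does.

1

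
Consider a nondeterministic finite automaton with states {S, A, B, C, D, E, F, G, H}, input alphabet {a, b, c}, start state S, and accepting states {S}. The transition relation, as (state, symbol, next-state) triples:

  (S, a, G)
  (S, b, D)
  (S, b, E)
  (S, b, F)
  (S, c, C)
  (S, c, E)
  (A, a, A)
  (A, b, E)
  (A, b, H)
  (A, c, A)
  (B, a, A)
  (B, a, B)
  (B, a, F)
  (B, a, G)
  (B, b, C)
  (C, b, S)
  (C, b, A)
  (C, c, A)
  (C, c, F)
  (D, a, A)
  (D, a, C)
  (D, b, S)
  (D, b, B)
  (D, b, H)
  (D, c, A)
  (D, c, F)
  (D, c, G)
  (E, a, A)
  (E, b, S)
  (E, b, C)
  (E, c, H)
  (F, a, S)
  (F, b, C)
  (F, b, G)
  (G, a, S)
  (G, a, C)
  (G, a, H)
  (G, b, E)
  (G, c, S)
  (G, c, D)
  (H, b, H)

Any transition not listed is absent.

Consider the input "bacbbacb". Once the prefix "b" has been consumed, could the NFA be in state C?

Start in {S}.
Read 'b': S→{D, E, F}; now {D, E, F}.
State C is not in {D, E, F}.

No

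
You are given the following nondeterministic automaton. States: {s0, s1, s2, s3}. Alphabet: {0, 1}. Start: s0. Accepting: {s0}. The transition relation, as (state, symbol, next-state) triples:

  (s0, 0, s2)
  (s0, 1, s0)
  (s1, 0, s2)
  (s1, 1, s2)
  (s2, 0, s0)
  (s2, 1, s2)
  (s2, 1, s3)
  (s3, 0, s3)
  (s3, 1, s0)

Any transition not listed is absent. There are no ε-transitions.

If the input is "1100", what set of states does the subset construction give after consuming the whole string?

Start in {s0}.
Read '1': s0→{s0}; now {s0}.
Read '1': s0→{s0}; now {s0}.
Read '0': s0→{s2}; now {s2}.
Read '0': s2→{s0}; now {s0}.

{s0}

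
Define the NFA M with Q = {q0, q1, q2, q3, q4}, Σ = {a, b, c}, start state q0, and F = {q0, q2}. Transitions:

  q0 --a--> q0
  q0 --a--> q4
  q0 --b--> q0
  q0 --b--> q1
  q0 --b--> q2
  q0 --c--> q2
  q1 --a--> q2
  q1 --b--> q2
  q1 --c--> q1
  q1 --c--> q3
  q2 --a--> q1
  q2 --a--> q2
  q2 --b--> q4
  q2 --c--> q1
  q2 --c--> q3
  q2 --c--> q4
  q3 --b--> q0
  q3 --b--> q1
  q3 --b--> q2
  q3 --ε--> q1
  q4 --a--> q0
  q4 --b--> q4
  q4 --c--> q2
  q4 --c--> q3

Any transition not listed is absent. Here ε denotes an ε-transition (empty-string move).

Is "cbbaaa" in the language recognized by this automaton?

Yes

Start in {q0}.
Read 'c': {q0} → {q2}.
Read 'b': {q2} → {q4}.
Read 'b': {q4} → {q4}.
Read 'a': {q4} → {q0}.
Read 'a': {q0} → {q0, q4}.
Read 'a': {q0, q4} → {q0, q4}.
The final set {q0, q4} contains the accepting state q0.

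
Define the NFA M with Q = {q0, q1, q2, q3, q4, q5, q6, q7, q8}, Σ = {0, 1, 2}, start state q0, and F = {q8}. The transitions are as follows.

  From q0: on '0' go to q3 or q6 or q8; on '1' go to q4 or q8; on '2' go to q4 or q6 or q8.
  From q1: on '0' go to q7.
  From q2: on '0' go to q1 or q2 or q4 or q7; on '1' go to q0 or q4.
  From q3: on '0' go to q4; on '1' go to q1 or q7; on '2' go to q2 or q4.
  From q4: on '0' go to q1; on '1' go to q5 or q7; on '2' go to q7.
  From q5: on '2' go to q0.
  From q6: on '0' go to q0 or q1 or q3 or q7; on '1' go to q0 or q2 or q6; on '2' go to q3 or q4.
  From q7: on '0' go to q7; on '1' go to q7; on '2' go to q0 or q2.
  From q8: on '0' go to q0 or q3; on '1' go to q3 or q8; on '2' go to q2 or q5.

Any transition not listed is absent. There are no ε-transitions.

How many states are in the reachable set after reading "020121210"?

8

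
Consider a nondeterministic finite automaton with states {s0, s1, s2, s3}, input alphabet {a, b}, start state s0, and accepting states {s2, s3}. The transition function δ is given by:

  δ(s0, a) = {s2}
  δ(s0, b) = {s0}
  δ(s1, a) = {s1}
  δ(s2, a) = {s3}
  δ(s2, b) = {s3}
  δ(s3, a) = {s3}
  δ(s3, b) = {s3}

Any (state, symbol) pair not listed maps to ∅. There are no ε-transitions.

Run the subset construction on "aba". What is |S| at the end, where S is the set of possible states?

1

Start in {s0}.
Read 'a': {s0} → {s2}.
Read 'b': {s2} → {s3}.
Read 'a': {s3} → {s3}.
That set has 1 state.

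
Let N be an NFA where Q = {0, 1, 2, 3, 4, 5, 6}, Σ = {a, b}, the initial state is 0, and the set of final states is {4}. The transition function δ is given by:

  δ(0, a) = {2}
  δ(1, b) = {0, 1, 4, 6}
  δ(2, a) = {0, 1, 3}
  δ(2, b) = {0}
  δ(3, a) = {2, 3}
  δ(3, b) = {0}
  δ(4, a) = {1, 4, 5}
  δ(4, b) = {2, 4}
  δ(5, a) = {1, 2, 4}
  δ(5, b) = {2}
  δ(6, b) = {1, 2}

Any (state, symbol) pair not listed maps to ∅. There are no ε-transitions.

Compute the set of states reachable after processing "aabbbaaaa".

Start in {0}.
Read 'a': 0→{2}; now {2}.
Read 'a': 2→{0, 1, 3}; now {0, 1, 3}.
Read 'b': 0→∅, 1→{0, 1, 4, 6}, 3→{0}; now {0, 1, 4, 6}.
Read 'b': 0→∅, 1→{0, 1, 4, 6}, 4→{2, 4}, 6→{1, 2}; now {0, 1, 2, 4, 6}.
Read 'b': 0→∅, 1→{0, 1, 4, 6}, 2→{0}, 4→{2, 4}, 6→{1, 2}; now {0, 1, 2, 4, 6}.
Read 'a': 0→{2}, 1→∅, 2→{0, 1, 3}, 4→{1, 4, 5}, 6→∅; now {0, 1, 2, 3, 4, 5}.
Read 'a': 0→{2}, 1→∅, 2→{0, 1, 3}, 3→{2, 3}, 4→{1, 4, 5}, 5→{1, 2, 4}; now {0, 1, 2, 3, 4, 5}.
Read 'a': 0→{2}, 1→∅, 2→{0, 1, 3}, 3→{2, 3}, 4→{1, 4, 5}, 5→{1, 2, 4}; now {0, 1, 2, 3, 4, 5}.
Read 'a': 0→{2}, 1→∅, 2→{0, 1, 3}, 3→{2, 3}, 4→{1, 4, 5}, 5→{1, 2, 4}; now {0, 1, 2, 3, 4, 5}.

{0, 1, 2, 3, 4, 5}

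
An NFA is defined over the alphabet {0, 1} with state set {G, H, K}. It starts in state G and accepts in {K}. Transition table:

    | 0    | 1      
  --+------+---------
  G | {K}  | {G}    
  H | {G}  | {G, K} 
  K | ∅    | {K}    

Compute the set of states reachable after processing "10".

{K}

Start in {G}.
Read '1': {G} → {G}.
Read '0': {G} → {K}.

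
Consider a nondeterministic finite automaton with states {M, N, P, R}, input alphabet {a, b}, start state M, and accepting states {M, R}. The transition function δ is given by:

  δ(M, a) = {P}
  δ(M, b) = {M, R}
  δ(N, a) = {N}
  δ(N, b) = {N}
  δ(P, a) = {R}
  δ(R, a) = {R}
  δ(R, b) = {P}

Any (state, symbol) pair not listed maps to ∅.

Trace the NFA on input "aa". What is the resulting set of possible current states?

{R}

Start in {M}.
Read 'a': {M} → {P}.
Read 'a': {P} → {R}.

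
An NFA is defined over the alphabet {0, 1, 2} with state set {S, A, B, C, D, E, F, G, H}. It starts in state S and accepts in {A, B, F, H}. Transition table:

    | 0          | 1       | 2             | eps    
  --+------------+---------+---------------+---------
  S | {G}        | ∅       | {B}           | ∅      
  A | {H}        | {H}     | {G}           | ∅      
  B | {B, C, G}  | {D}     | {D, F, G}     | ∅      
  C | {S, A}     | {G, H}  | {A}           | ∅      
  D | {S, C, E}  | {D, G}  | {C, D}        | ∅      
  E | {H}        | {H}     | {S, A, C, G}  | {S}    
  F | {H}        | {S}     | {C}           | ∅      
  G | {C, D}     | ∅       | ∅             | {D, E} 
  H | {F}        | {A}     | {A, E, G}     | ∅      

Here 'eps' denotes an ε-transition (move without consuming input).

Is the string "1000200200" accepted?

No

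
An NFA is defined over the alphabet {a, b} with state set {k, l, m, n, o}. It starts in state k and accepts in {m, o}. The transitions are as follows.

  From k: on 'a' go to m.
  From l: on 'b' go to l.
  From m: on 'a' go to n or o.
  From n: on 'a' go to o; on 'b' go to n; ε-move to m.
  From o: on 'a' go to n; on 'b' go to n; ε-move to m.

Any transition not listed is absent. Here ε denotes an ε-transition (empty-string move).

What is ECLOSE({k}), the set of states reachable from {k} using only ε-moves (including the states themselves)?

{k}

Begin with {k}.
No ε-moves leave this set, so the closure equals the set itself.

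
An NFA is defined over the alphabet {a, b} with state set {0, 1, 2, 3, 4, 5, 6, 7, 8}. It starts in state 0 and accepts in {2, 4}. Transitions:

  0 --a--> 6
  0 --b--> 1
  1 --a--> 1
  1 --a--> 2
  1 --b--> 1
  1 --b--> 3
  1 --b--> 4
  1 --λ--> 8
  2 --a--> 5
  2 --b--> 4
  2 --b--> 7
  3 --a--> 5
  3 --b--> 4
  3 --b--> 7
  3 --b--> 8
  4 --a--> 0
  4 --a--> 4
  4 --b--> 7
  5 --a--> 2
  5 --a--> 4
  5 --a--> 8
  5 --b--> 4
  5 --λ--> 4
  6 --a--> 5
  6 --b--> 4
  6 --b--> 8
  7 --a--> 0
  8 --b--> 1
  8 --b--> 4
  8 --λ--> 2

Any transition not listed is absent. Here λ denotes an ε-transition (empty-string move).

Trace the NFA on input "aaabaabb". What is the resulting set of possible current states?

Start in {0}.
Read 'a': 0→{6}; now {6}.
Read 'a': 6→{5}; union {5}; ε-closure = {4, 5}.
Read 'a': 4→{0, 4}, 5→{2, 4, 8}; now {0, 2, 4, 8}.
Read 'b': 0→{1}, 2→{4, 7}, 4→{7}, 8→{1, 4}; union {1, 4, 7}; ε-closure = {1, 2, 4, 7, 8}.
Read 'a': 1→{1, 2}, 2→{5}, 4→{0, 4}, 7→{0}, 8→∅; union {0, 1, 2, 4, 5}; ε-closure = {0, 1, 2, 4, 5, 8}.
Read 'a': 0→{6}, 1→{1, 2}, 2→{5}, 4→{0, 4}, 5→{2, 4, 8}, 8→∅; now {0, 1, 2, 4, 5, 6, 8}.
Read 'b': 0→{1}, 1→{1, 3, 4}, 2→{4, 7}, 4→{7}, 5→{4}, 6→{4, 8}, 8→{1, 4}; union {1, 3, 4, 7, 8}; ε-closure = {1, 2, 3, 4, 7, 8}.
Read 'b': 1→{1, 3, 4}, 2→{4, 7}, 3→{4, 7, 8}, 4→{7}, 7→∅, 8→{1, 4}; union {1, 3, 4, 7, 8}; ε-closure = {1, 2, 3, 4, 7, 8}.

{1, 2, 3, 4, 7, 8}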